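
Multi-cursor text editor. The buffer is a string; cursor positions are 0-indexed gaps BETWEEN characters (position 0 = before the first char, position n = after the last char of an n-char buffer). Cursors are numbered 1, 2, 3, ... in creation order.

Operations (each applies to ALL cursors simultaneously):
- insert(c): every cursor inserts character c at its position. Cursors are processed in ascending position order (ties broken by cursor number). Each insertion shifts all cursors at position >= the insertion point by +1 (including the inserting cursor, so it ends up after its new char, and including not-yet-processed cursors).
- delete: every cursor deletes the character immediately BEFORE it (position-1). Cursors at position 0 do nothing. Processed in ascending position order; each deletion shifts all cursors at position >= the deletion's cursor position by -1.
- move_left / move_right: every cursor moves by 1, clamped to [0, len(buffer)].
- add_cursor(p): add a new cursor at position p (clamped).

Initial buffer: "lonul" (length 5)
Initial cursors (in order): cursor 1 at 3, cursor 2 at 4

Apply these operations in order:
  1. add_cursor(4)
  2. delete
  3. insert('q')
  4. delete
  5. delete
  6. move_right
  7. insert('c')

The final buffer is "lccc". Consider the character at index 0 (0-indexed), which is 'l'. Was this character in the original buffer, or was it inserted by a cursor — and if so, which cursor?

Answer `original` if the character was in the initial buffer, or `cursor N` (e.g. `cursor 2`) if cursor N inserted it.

Answer: original

Derivation:
After op 1 (add_cursor(4)): buffer="lonul" (len 5), cursors c1@3 c2@4 c3@4, authorship .....
After op 2 (delete): buffer="ll" (len 2), cursors c1@1 c2@1 c3@1, authorship ..
After op 3 (insert('q')): buffer="lqqql" (len 5), cursors c1@4 c2@4 c3@4, authorship .123.
After op 4 (delete): buffer="ll" (len 2), cursors c1@1 c2@1 c3@1, authorship ..
After op 5 (delete): buffer="l" (len 1), cursors c1@0 c2@0 c3@0, authorship .
After op 6 (move_right): buffer="l" (len 1), cursors c1@1 c2@1 c3@1, authorship .
After op 7 (insert('c')): buffer="lccc" (len 4), cursors c1@4 c2@4 c3@4, authorship .123
Authorship (.=original, N=cursor N): . 1 2 3
Index 0: author = original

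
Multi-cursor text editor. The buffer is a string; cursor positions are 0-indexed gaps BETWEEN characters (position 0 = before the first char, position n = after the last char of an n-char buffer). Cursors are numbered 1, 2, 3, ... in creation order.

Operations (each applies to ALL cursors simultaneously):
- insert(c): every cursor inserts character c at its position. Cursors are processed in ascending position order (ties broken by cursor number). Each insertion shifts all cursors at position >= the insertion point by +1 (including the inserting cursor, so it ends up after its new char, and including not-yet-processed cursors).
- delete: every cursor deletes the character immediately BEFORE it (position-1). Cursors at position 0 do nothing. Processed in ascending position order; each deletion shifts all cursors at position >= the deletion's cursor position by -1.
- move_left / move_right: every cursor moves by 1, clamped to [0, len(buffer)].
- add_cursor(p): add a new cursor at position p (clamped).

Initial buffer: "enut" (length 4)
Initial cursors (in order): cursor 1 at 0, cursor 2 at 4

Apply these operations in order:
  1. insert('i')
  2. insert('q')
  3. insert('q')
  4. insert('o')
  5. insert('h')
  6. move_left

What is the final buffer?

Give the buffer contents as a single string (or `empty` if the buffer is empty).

Answer: iqqohenutiqqoh

Derivation:
After op 1 (insert('i')): buffer="ienuti" (len 6), cursors c1@1 c2@6, authorship 1....2
After op 2 (insert('q')): buffer="iqenutiq" (len 8), cursors c1@2 c2@8, authorship 11....22
After op 3 (insert('q')): buffer="iqqenutiqq" (len 10), cursors c1@3 c2@10, authorship 111....222
After op 4 (insert('o')): buffer="iqqoenutiqqo" (len 12), cursors c1@4 c2@12, authorship 1111....2222
After op 5 (insert('h')): buffer="iqqohenutiqqoh" (len 14), cursors c1@5 c2@14, authorship 11111....22222
After op 6 (move_left): buffer="iqqohenutiqqoh" (len 14), cursors c1@4 c2@13, authorship 11111....22222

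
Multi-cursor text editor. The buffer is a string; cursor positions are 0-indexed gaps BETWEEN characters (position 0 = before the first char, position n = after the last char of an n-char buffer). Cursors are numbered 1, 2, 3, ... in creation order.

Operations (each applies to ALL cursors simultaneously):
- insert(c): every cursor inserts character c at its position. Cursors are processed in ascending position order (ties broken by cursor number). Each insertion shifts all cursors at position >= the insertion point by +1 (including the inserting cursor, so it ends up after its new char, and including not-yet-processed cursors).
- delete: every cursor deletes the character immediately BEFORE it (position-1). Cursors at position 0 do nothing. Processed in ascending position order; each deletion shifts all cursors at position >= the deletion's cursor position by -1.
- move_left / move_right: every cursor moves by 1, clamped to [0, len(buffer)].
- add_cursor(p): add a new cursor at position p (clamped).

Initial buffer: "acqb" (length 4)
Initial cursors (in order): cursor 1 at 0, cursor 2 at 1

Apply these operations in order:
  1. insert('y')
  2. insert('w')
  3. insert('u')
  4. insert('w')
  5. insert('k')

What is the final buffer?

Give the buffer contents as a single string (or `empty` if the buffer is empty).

Answer: ywuwkaywuwkcqb

Derivation:
After op 1 (insert('y')): buffer="yaycqb" (len 6), cursors c1@1 c2@3, authorship 1.2...
After op 2 (insert('w')): buffer="ywaywcqb" (len 8), cursors c1@2 c2@5, authorship 11.22...
After op 3 (insert('u')): buffer="ywuaywucqb" (len 10), cursors c1@3 c2@7, authorship 111.222...
After op 4 (insert('w')): buffer="ywuwaywuwcqb" (len 12), cursors c1@4 c2@9, authorship 1111.2222...
After op 5 (insert('k')): buffer="ywuwkaywuwkcqb" (len 14), cursors c1@5 c2@11, authorship 11111.22222...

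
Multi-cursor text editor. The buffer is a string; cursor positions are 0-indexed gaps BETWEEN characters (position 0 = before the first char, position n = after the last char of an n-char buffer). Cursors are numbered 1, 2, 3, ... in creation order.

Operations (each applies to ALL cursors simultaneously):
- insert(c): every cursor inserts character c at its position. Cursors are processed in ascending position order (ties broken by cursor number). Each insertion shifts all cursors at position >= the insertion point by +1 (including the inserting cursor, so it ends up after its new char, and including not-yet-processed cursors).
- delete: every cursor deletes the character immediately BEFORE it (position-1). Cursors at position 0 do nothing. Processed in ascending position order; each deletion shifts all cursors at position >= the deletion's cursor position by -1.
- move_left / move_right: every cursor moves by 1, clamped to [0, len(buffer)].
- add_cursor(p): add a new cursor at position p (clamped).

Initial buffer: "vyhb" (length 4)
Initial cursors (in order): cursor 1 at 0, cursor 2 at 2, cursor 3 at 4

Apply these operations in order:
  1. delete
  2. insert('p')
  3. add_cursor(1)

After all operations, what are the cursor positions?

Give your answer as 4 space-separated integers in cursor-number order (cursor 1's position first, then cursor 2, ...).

Answer: 1 3 5 1

Derivation:
After op 1 (delete): buffer="vh" (len 2), cursors c1@0 c2@1 c3@2, authorship ..
After op 2 (insert('p')): buffer="pvphp" (len 5), cursors c1@1 c2@3 c3@5, authorship 1.2.3
After op 3 (add_cursor(1)): buffer="pvphp" (len 5), cursors c1@1 c4@1 c2@3 c3@5, authorship 1.2.3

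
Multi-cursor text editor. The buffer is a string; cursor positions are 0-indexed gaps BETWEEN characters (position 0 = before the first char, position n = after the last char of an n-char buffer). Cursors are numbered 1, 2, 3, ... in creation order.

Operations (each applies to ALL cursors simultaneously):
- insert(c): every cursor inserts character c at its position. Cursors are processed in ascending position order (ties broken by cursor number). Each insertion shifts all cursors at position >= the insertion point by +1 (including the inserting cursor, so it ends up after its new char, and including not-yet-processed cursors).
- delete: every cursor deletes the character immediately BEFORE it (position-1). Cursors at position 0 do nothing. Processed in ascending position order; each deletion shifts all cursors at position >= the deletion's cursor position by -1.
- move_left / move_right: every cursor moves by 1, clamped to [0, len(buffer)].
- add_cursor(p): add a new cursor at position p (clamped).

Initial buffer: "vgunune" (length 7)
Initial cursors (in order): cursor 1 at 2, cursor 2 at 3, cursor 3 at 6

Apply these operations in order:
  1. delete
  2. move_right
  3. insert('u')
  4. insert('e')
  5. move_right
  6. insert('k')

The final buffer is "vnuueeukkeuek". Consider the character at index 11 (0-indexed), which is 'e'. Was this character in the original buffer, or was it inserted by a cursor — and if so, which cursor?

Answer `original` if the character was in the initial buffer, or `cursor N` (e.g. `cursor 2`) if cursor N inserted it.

Answer: cursor 3

Derivation:
After op 1 (delete): buffer="vnue" (len 4), cursors c1@1 c2@1 c3@3, authorship ....
After op 2 (move_right): buffer="vnue" (len 4), cursors c1@2 c2@2 c3@4, authorship ....
After op 3 (insert('u')): buffer="vnuuueu" (len 7), cursors c1@4 c2@4 c3@7, authorship ..12..3
After op 4 (insert('e')): buffer="vnuueeueue" (len 10), cursors c1@6 c2@6 c3@10, authorship ..1212..33
After op 5 (move_right): buffer="vnuueeueue" (len 10), cursors c1@7 c2@7 c3@10, authorship ..1212..33
After op 6 (insert('k')): buffer="vnuueeukkeuek" (len 13), cursors c1@9 c2@9 c3@13, authorship ..1212.12.333
Authorship (.=original, N=cursor N): . . 1 2 1 2 . 1 2 . 3 3 3
Index 11: author = 3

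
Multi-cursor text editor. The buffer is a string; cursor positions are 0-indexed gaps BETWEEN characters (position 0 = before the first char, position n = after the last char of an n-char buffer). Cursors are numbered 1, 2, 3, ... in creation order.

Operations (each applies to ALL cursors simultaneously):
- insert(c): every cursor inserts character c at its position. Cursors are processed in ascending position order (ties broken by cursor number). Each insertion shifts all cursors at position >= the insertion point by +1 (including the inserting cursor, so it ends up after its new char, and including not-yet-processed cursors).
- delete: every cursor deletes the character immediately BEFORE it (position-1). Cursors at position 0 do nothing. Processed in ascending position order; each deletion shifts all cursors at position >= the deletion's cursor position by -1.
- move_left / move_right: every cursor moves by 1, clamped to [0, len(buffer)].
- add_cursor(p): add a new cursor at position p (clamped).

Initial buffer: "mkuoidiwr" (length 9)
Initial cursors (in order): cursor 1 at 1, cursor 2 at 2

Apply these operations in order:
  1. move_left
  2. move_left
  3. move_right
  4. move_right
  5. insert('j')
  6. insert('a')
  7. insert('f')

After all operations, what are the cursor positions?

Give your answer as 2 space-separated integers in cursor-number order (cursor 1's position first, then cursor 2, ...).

Answer: 8 8

Derivation:
After op 1 (move_left): buffer="mkuoidiwr" (len 9), cursors c1@0 c2@1, authorship .........
After op 2 (move_left): buffer="mkuoidiwr" (len 9), cursors c1@0 c2@0, authorship .........
After op 3 (move_right): buffer="mkuoidiwr" (len 9), cursors c1@1 c2@1, authorship .........
After op 4 (move_right): buffer="mkuoidiwr" (len 9), cursors c1@2 c2@2, authorship .........
After op 5 (insert('j')): buffer="mkjjuoidiwr" (len 11), cursors c1@4 c2@4, authorship ..12.......
After op 6 (insert('a')): buffer="mkjjaauoidiwr" (len 13), cursors c1@6 c2@6, authorship ..1212.......
After op 7 (insert('f')): buffer="mkjjaaffuoidiwr" (len 15), cursors c1@8 c2@8, authorship ..121212.......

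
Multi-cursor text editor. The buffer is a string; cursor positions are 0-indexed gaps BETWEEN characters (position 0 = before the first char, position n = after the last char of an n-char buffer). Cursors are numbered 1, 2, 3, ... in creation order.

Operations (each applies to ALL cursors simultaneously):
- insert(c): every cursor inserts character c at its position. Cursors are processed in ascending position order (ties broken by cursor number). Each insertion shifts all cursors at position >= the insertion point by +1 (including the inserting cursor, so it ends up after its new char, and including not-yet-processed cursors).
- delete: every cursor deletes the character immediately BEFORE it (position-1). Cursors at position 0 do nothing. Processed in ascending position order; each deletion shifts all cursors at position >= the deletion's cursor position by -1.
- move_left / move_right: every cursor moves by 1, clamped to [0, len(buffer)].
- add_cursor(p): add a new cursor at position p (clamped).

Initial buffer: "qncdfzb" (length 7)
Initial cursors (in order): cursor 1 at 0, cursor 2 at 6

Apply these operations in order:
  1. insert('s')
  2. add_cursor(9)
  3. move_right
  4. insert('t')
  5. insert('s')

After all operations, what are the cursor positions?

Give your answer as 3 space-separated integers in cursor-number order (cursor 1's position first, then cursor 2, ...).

After op 1 (insert('s')): buffer="sqncdfzsb" (len 9), cursors c1@1 c2@8, authorship 1......2.
After op 2 (add_cursor(9)): buffer="sqncdfzsb" (len 9), cursors c1@1 c2@8 c3@9, authorship 1......2.
After op 3 (move_right): buffer="sqncdfzsb" (len 9), cursors c1@2 c2@9 c3@9, authorship 1......2.
After op 4 (insert('t')): buffer="sqtncdfzsbtt" (len 12), cursors c1@3 c2@12 c3@12, authorship 1.1.....2.23
After op 5 (insert('s')): buffer="sqtsncdfzsbttss" (len 15), cursors c1@4 c2@15 c3@15, authorship 1.11.....2.2323

Answer: 4 15 15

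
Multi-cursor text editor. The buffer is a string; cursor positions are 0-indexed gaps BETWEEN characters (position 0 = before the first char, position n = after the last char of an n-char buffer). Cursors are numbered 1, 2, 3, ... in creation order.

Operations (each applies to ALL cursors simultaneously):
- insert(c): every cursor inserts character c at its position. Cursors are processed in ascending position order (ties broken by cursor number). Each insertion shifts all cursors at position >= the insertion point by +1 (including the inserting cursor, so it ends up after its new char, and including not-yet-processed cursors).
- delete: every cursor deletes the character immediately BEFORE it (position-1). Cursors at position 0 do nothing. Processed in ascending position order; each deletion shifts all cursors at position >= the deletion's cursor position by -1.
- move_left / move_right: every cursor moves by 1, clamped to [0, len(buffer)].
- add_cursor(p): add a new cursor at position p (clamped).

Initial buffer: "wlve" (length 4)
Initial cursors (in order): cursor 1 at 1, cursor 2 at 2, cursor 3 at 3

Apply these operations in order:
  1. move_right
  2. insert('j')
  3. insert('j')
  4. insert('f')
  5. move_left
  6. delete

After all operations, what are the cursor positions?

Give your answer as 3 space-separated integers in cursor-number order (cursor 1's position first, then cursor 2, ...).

Answer: 3 6 9

Derivation:
After op 1 (move_right): buffer="wlve" (len 4), cursors c1@2 c2@3 c3@4, authorship ....
After op 2 (insert('j')): buffer="wljvjej" (len 7), cursors c1@3 c2@5 c3@7, authorship ..1.2.3
After op 3 (insert('j')): buffer="wljjvjjejj" (len 10), cursors c1@4 c2@7 c3@10, authorship ..11.22.33
After op 4 (insert('f')): buffer="wljjfvjjfejjf" (len 13), cursors c1@5 c2@9 c3@13, authorship ..111.222.333
After op 5 (move_left): buffer="wljjfvjjfejjf" (len 13), cursors c1@4 c2@8 c3@12, authorship ..111.222.333
After op 6 (delete): buffer="wljfvjfejf" (len 10), cursors c1@3 c2@6 c3@9, authorship ..11.22.33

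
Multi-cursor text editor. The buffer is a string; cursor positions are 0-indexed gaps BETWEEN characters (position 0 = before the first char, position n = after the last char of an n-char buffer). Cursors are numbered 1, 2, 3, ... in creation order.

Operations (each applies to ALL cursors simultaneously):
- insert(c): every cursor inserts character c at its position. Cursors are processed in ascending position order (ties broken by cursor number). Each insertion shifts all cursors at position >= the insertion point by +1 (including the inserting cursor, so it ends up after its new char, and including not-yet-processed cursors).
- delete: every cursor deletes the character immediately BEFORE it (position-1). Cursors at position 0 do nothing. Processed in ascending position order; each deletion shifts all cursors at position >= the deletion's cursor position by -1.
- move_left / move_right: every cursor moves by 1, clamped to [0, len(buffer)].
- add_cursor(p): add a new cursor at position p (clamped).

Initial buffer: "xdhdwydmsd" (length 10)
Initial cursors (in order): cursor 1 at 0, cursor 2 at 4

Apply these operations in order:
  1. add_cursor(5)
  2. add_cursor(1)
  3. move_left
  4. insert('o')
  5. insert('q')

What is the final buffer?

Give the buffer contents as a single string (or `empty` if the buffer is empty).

Answer: ooqqxdhoqdoqwydmsd

Derivation:
After op 1 (add_cursor(5)): buffer="xdhdwydmsd" (len 10), cursors c1@0 c2@4 c3@5, authorship ..........
After op 2 (add_cursor(1)): buffer="xdhdwydmsd" (len 10), cursors c1@0 c4@1 c2@4 c3@5, authorship ..........
After op 3 (move_left): buffer="xdhdwydmsd" (len 10), cursors c1@0 c4@0 c2@3 c3@4, authorship ..........
After op 4 (insert('o')): buffer="ooxdhodowydmsd" (len 14), cursors c1@2 c4@2 c2@6 c3@8, authorship 14...2.3......
After op 5 (insert('q')): buffer="ooqqxdhoqdoqwydmsd" (len 18), cursors c1@4 c4@4 c2@9 c3@12, authorship 1414...22.33......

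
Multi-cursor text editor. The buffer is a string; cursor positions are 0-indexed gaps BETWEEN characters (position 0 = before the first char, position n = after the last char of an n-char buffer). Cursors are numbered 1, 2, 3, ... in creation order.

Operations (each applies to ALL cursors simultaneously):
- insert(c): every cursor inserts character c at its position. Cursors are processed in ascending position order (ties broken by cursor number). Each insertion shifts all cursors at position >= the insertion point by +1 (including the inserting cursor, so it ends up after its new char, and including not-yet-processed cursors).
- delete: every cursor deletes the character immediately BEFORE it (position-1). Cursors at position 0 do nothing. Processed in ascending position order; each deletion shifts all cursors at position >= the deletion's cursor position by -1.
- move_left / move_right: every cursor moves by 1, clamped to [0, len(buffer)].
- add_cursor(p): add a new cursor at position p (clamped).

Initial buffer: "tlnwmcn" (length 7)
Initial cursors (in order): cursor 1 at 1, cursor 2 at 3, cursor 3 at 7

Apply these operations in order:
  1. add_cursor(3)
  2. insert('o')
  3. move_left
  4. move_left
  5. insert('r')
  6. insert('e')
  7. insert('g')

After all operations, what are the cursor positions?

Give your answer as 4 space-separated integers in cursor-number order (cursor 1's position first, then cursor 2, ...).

After op 1 (add_cursor(3)): buffer="tlnwmcn" (len 7), cursors c1@1 c2@3 c4@3 c3@7, authorship .......
After op 2 (insert('o')): buffer="tolnoowmcno" (len 11), cursors c1@2 c2@6 c4@6 c3@11, authorship .1..24....3
After op 3 (move_left): buffer="tolnoowmcno" (len 11), cursors c1@1 c2@5 c4@5 c3@10, authorship .1..24....3
After op 4 (move_left): buffer="tolnoowmcno" (len 11), cursors c1@0 c2@4 c4@4 c3@9, authorship .1..24....3
After op 5 (insert('r')): buffer="rtolnrroowmcrno" (len 15), cursors c1@1 c2@7 c4@7 c3@13, authorship 1.1..2424...3.3
After op 6 (insert('e')): buffer="retolnrreeoowmcreno" (len 19), cursors c1@2 c2@10 c4@10 c3@17, authorship 11.1..242424...33.3
After op 7 (insert('g')): buffer="regtolnrreeggoowmcregno" (len 23), cursors c1@3 c2@13 c4@13 c3@21, authorship 111.1..24242424...333.3

Answer: 3 13 21 13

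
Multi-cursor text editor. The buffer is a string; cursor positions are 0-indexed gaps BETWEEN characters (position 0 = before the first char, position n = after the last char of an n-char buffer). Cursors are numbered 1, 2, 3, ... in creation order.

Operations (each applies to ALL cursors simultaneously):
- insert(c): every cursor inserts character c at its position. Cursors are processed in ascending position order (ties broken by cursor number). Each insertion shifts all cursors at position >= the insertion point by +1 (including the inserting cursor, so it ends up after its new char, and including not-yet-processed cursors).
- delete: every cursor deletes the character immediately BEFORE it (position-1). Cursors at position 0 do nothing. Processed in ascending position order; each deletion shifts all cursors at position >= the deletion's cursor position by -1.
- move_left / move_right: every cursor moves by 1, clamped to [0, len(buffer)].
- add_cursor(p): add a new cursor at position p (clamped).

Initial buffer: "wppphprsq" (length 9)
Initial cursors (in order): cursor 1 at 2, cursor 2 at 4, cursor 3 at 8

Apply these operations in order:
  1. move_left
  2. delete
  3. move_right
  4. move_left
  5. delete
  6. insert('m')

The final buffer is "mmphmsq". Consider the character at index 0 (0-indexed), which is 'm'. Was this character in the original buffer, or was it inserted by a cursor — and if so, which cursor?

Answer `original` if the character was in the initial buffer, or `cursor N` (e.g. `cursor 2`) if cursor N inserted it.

After op 1 (move_left): buffer="wppphprsq" (len 9), cursors c1@1 c2@3 c3@7, authorship .........
After op 2 (delete): buffer="pphpsq" (len 6), cursors c1@0 c2@1 c3@4, authorship ......
After op 3 (move_right): buffer="pphpsq" (len 6), cursors c1@1 c2@2 c3@5, authorship ......
After op 4 (move_left): buffer="pphpsq" (len 6), cursors c1@0 c2@1 c3@4, authorship ......
After op 5 (delete): buffer="phsq" (len 4), cursors c1@0 c2@0 c3@2, authorship ....
After op 6 (insert('m')): buffer="mmphmsq" (len 7), cursors c1@2 c2@2 c3@5, authorship 12..3..
Authorship (.=original, N=cursor N): 1 2 . . 3 . .
Index 0: author = 1

Answer: cursor 1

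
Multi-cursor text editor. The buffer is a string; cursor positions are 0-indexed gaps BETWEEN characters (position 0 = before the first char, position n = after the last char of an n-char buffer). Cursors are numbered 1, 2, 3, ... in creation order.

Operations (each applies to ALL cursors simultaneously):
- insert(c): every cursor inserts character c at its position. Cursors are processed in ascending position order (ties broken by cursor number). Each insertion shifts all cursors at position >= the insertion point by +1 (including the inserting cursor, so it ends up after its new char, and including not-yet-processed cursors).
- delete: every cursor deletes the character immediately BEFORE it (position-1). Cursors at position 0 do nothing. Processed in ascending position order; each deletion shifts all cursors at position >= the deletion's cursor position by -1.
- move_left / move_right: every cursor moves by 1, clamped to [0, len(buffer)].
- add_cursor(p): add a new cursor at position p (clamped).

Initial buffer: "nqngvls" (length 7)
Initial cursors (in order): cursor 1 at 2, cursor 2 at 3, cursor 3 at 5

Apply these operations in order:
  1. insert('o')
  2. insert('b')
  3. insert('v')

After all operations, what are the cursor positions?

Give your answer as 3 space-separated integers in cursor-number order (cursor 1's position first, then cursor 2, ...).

After op 1 (insert('o')): buffer="nqonogvols" (len 10), cursors c1@3 c2@5 c3@8, authorship ..1.2..3..
After op 2 (insert('b')): buffer="nqobnobgvobls" (len 13), cursors c1@4 c2@7 c3@11, authorship ..11.22..33..
After op 3 (insert('v')): buffer="nqobvnobvgvobvls" (len 16), cursors c1@5 c2@9 c3@14, authorship ..111.222..333..

Answer: 5 9 14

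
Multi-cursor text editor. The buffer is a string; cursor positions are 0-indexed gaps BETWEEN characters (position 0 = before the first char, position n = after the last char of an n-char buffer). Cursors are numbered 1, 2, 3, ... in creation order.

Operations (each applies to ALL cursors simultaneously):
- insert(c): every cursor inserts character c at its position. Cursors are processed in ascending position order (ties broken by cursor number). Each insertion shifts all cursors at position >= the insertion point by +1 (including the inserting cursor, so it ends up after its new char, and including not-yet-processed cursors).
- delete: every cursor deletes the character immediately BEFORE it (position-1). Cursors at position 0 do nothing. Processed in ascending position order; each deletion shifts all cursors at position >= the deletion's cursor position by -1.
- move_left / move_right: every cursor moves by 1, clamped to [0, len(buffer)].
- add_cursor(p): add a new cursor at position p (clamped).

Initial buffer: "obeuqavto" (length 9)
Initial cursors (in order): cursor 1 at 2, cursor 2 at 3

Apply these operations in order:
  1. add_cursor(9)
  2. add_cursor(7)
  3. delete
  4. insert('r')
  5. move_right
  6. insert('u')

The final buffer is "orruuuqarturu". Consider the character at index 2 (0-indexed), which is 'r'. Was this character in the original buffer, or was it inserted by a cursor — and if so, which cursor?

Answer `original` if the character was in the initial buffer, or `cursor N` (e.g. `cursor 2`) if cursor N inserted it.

After op 1 (add_cursor(9)): buffer="obeuqavto" (len 9), cursors c1@2 c2@3 c3@9, authorship .........
After op 2 (add_cursor(7)): buffer="obeuqavto" (len 9), cursors c1@2 c2@3 c4@7 c3@9, authorship .........
After op 3 (delete): buffer="ouqat" (len 5), cursors c1@1 c2@1 c4@4 c3@5, authorship .....
After op 4 (insert('r')): buffer="orruqartr" (len 9), cursors c1@3 c2@3 c4@7 c3@9, authorship .12...4.3
After op 5 (move_right): buffer="orruqartr" (len 9), cursors c1@4 c2@4 c4@8 c3@9, authorship .12...4.3
After op 6 (insert('u')): buffer="orruuuqarturu" (len 13), cursors c1@6 c2@6 c4@11 c3@13, authorship .12.12..4.433
Authorship (.=original, N=cursor N): . 1 2 . 1 2 . . 4 . 4 3 3
Index 2: author = 2

Answer: cursor 2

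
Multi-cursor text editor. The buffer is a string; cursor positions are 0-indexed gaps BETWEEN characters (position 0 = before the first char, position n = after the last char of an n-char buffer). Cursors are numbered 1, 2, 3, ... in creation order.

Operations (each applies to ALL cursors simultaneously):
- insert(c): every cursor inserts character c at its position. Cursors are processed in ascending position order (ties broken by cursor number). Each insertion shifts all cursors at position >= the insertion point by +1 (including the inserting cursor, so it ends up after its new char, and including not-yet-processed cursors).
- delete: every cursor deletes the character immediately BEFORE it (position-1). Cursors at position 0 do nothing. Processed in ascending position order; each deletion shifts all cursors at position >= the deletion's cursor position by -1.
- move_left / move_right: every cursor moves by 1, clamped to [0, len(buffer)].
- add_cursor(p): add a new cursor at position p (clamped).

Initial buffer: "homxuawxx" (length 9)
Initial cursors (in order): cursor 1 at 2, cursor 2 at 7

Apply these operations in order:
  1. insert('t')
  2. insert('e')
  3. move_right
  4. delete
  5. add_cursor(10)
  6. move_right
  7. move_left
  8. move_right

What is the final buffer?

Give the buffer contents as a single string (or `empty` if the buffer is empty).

Answer: hotexuawtex

Derivation:
After op 1 (insert('t')): buffer="hotmxuawtxx" (len 11), cursors c1@3 c2@9, authorship ..1.....2..
After op 2 (insert('e')): buffer="hotemxuawtexx" (len 13), cursors c1@4 c2@11, authorship ..11.....22..
After op 3 (move_right): buffer="hotemxuawtexx" (len 13), cursors c1@5 c2@12, authorship ..11.....22..
After op 4 (delete): buffer="hotexuawtex" (len 11), cursors c1@4 c2@10, authorship ..11....22.
After op 5 (add_cursor(10)): buffer="hotexuawtex" (len 11), cursors c1@4 c2@10 c3@10, authorship ..11....22.
After op 6 (move_right): buffer="hotexuawtex" (len 11), cursors c1@5 c2@11 c3@11, authorship ..11....22.
After op 7 (move_left): buffer="hotexuawtex" (len 11), cursors c1@4 c2@10 c3@10, authorship ..11....22.
After op 8 (move_right): buffer="hotexuawtex" (len 11), cursors c1@5 c2@11 c3@11, authorship ..11....22.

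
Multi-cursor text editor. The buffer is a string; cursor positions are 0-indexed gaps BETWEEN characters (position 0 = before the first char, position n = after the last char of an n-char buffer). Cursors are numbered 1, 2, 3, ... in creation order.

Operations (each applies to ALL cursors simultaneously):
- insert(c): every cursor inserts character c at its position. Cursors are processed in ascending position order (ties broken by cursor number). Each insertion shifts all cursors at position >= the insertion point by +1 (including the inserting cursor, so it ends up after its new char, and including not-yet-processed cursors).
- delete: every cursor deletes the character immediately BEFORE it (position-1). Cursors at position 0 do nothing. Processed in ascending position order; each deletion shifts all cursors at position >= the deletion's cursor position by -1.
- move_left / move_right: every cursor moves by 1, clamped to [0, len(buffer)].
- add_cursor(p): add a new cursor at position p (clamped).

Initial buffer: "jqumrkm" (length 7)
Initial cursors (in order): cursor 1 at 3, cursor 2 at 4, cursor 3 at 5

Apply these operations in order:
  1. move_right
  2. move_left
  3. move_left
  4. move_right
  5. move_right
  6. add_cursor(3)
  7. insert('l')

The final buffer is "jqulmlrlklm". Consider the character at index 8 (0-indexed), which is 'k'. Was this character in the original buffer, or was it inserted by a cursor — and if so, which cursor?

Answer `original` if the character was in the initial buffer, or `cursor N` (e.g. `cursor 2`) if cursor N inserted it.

After op 1 (move_right): buffer="jqumrkm" (len 7), cursors c1@4 c2@5 c3@6, authorship .......
After op 2 (move_left): buffer="jqumrkm" (len 7), cursors c1@3 c2@4 c3@5, authorship .......
After op 3 (move_left): buffer="jqumrkm" (len 7), cursors c1@2 c2@3 c3@4, authorship .......
After op 4 (move_right): buffer="jqumrkm" (len 7), cursors c1@3 c2@4 c3@5, authorship .......
After op 5 (move_right): buffer="jqumrkm" (len 7), cursors c1@4 c2@5 c3@6, authorship .......
After op 6 (add_cursor(3)): buffer="jqumrkm" (len 7), cursors c4@3 c1@4 c2@5 c3@6, authorship .......
After op 7 (insert('l')): buffer="jqulmlrlklm" (len 11), cursors c4@4 c1@6 c2@8 c3@10, authorship ...4.1.2.3.
Authorship (.=original, N=cursor N): . . . 4 . 1 . 2 . 3 .
Index 8: author = original

Answer: original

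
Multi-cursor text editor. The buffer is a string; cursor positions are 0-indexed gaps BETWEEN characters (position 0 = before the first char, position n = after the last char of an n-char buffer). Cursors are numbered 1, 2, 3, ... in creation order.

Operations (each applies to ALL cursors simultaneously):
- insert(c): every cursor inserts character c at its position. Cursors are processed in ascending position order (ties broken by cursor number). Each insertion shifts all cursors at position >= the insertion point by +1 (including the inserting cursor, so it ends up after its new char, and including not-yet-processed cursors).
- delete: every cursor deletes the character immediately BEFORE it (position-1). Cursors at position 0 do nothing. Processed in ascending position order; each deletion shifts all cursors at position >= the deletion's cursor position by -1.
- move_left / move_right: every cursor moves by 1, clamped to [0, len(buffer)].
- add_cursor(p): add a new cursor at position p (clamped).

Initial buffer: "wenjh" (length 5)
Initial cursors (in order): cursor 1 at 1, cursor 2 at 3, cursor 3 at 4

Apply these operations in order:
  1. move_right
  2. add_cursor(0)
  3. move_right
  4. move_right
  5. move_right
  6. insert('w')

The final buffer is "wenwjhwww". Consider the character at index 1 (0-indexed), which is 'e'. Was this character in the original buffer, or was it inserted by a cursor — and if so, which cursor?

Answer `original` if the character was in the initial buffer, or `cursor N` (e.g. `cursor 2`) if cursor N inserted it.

After op 1 (move_right): buffer="wenjh" (len 5), cursors c1@2 c2@4 c3@5, authorship .....
After op 2 (add_cursor(0)): buffer="wenjh" (len 5), cursors c4@0 c1@2 c2@4 c3@5, authorship .....
After op 3 (move_right): buffer="wenjh" (len 5), cursors c4@1 c1@3 c2@5 c3@5, authorship .....
After op 4 (move_right): buffer="wenjh" (len 5), cursors c4@2 c1@4 c2@5 c3@5, authorship .....
After op 5 (move_right): buffer="wenjh" (len 5), cursors c4@3 c1@5 c2@5 c3@5, authorship .....
After op 6 (insert('w')): buffer="wenwjhwww" (len 9), cursors c4@4 c1@9 c2@9 c3@9, authorship ...4..123
Authorship (.=original, N=cursor N): . . . 4 . . 1 2 3
Index 1: author = original

Answer: original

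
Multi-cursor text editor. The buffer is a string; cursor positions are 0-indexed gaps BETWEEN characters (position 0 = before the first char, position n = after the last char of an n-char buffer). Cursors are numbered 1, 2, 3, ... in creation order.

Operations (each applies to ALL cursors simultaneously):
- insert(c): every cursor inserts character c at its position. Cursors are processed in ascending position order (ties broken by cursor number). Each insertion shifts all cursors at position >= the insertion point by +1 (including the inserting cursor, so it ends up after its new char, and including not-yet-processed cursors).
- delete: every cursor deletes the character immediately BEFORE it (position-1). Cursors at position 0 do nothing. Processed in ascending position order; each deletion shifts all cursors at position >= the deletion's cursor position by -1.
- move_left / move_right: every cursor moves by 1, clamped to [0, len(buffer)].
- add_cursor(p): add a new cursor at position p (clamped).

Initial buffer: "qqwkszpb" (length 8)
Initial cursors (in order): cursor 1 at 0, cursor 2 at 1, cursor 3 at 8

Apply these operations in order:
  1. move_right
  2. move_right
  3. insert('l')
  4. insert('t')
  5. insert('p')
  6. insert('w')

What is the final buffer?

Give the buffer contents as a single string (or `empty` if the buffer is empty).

Answer: qqltpwwltpwkszpbltpw

Derivation:
After op 1 (move_right): buffer="qqwkszpb" (len 8), cursors c1@1 c2@2 c3@8, authorship ........
After op 2 (move_right): buffer="qqwkszpb" (len 8), cursors c1@2 c2@3 c3@8, authorship ........
After op 3 (insert('l')): buffer="qqlwlkszpbl" (len 11), cursors c1@3 c2@5 c3@11, authorship ..1.2.....3
After op 4 (insert('t')): buffer="qqltwltkszpblt" (len 14), cursors c1@4 c2@7 c3@14, authorship ..11.22.....33
After op 5 (insert('p')): buffer="qqltpwltpkszpbltp" (len 17), cursors c1@5 c2@9 c3@17, authorship ..111.222.....333
After op 6 (insert('w')): buffer="qqltpwwltpwkszpbltpw" (len 20), cursors c1@6 c2@11 c3@20, authorship ..1111.2222.....3333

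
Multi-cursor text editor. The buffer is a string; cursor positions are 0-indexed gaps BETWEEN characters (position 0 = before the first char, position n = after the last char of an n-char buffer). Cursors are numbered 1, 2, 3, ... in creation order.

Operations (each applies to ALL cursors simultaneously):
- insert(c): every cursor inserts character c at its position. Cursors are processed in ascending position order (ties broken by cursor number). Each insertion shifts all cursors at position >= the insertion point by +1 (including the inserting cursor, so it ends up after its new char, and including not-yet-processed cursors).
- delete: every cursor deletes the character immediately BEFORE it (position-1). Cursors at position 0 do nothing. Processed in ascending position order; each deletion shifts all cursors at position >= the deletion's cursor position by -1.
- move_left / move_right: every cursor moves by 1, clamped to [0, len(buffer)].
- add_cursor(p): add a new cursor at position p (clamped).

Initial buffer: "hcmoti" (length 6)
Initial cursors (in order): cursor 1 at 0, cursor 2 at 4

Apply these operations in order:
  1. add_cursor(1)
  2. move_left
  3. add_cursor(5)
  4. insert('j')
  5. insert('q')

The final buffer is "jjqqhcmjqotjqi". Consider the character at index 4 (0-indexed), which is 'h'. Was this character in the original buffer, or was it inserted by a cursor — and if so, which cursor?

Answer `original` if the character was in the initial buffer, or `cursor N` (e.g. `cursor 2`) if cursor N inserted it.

After op 1 (add_cursor(1)): buffer="hcmoti" (len 6), cursors c1@0 c3@1 c2@4, authorship ......
After op 2 (move_left): buffer="hcmoti" (len 6), cursors c1@0 c3@0 c2@3, authorship ......
After op 3 (add_cursor(5)): buffer="hcmoti" (len 6), cursors c1@0 c3@0 c2@3 c4@5, authorship ......
After op 4 (insert('j')): buffer="jjhcmjotji" (len 10), cursors c1@2 c3@2 c2@6 c4@9, authorship 13...2..4.
After op 5 (insert('q')): buffer="jjqqhcmjqotjqi" (len 14), cursors c1@4 c3@4 c2@9 c4@13, authorship 1313...22..44.
Authorship (.=original, N=cursor N): 1 3 1 3 . . . 2 2 . . 4 4 .
Index 4: author = original

Answer: original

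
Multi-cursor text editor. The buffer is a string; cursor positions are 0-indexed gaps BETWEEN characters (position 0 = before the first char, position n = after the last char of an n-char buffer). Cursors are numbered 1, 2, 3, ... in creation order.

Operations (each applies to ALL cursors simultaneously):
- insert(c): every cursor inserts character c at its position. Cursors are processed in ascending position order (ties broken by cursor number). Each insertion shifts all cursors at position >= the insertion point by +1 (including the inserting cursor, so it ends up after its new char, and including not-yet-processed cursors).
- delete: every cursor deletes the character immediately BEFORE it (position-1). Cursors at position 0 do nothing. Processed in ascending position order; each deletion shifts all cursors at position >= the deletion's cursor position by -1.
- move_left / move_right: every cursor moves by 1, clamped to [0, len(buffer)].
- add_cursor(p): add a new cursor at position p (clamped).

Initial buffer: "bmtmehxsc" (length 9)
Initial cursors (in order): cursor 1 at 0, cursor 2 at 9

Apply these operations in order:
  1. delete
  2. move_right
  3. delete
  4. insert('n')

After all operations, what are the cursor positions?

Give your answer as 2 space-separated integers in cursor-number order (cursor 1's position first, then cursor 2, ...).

Answer: 1 8

Derivation:
After op 1 (delete): buffer="bmtmehxs" (len 8), cursors c1@0 c2@8, authorship ........
After op 2 (move_right): buffer="bmtmehxs" (len 8), cursors c1@1 c2@8, authorship ........
After op 3 (delete): buffer="mtmehx" (len 6), cursors c1@0 c2@6, authorship ......
After op 4 (insert('n')): buffer="nmtmehxn" (len 8), cursors c1@1 c2@8, authorship 1......2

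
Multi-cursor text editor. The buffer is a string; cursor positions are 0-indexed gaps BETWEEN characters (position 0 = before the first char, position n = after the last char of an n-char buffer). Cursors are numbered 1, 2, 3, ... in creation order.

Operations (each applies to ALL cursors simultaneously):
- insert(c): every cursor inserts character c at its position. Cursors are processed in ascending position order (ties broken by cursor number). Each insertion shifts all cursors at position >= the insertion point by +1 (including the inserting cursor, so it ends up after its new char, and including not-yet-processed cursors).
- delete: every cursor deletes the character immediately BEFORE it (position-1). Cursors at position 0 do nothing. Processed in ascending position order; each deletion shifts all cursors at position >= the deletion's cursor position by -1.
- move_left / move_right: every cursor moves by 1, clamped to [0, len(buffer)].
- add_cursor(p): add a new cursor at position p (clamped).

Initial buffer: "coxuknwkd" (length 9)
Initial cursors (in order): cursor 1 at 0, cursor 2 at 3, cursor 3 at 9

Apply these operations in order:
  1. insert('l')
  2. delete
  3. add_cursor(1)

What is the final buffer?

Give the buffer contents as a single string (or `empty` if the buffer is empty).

After op 1 (insert('l')): buffer="lcoxluknwkdl" (len 12), cursors c1@1 c2@5 c3@12, authorship 1...2......3
After op 2 (delete): buffer="coxuknwkd" (len 9), cursors c1@0 c2@3 c3@9, authorship .........
After op 3 (add_cursor(1)): buffer="coxuknwkd" (len 9), cursors c1@0 c4@1 c2@3 c3@9, authorship .........

Answer: coxuknwkd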